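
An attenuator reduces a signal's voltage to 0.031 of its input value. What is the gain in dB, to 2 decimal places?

Voltage is an amplitude quantity, so gain = 20·log₁₀(V_out/V_in).
20·log₁₀(0.031) = -30.17 dB.

-30.17 dB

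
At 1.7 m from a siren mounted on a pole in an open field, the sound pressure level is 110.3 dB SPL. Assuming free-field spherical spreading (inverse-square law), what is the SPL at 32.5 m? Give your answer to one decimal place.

84.7 dB SPL

Inverse-square spreading gives ΔL = −20·log₁₀(d₂/d₁).
ΔL = −20·log₁₀(32.5/1.7) = -25.63 dB, so L₂ = 110.3 + (-25.63) = 84.7 dB SPL.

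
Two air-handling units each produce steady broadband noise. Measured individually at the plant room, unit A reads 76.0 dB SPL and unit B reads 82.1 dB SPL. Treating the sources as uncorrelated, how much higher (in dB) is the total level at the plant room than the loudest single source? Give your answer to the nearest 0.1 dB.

Uncorrelated sources add in intensity (power), not in dB.
L_total = 10·log₁₀(10^(76.0/10) + 10^(82.1/10)) = 83.05 dB SPL.
Excess over the loudest (82.1 dB): 83.05 − 82.1 = 1.0 dB.

1.0 dB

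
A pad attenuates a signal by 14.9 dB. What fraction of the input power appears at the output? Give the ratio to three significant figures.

Power ratio = 10^(dB/10).
10^(-14.9/10) = 10^(-1.490) = 0.0324.

0.0324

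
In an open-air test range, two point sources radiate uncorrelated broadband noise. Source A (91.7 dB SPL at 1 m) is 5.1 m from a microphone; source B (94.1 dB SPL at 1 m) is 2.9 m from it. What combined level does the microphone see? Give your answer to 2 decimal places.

85.59 dB SPL

At the listener: L_A = 91.7 − 20·log₁₀(5.1) = 77.549 dB; L_B = 94.1 − 20·log₁₀(2.9) = 84.852 dB.
Combined: 10·log₁₀(10^(77.549/10)+10^(84.852/10)) = 85.59 dB SPL.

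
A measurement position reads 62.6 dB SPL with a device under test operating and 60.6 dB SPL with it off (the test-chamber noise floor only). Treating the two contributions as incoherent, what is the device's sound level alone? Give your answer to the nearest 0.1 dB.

Subtract intensities: L_src = 10·log₁₀(10^(L_total/10) − 10^(L_bg/10)).
L_src = 10·log₁₀(10^(62.6/10) − 10^(60.6/10)) = 10·log₁₀(671500) = 58.3 dB SPL.

58.3 dB SPL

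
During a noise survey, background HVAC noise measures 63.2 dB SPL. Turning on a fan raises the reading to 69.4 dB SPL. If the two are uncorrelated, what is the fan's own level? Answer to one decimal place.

Remove the background by subtracting linear intensities:
L_src = 10·log₁₀(10^(69.4/10) − 10^(63.2/10)) = 10·log₁₀(6620000) = 68.2 dB SPL.

68.2 dB SPL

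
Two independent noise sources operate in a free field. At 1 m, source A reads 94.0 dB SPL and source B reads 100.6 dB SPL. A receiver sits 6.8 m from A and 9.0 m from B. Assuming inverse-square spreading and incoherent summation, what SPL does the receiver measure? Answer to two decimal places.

At the listener: L_A = 94.0 − 20·log₁₀(6.8) = 77.350 dB; L_B = 100.6 − 20·log₁₀(9.0) = 81.515 dB.
Combined: 10·log₁₀(10^(77.350/10)+10^(81.515/10)) = 82.92 dB SPL.

82.92 dB SPL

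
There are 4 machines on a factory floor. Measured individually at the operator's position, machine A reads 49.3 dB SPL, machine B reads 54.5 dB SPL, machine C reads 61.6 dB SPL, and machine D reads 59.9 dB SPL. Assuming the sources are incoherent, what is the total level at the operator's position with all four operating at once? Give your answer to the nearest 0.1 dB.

64.5 dB SPL

Incoherent sources sum as intensities:
L_total = 10·log₁₀(10^(49.3/10) + 10^(54.5/10) + 10^(61.6/10) + 10^(59.9/10)) = 10·log₁₀(2790000) = 64.5 dB SPL.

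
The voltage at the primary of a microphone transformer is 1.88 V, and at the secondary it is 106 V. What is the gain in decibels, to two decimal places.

35.02 dB

For a voltage ratio, dB = 20·log₁₀(V₂/V₁).
20·log₁₀(106/1.88) = 20·log₁₀(56.38) = 35.02 dB.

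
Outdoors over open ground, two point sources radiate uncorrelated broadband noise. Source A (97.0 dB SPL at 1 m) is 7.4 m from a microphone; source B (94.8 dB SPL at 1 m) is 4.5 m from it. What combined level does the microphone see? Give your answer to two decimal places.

83.81 dB SPL

At the listener: L_A = 97.0 − 20·log₁₀(7.4) = 79.615 dB; L_B = 94.8 − 20·log₁₀(4.5) = 81.736 dB.
Combined: 10·log₁₀(10^(79.615/10)+10^(81.736/10)) = 83.81 dB SPL.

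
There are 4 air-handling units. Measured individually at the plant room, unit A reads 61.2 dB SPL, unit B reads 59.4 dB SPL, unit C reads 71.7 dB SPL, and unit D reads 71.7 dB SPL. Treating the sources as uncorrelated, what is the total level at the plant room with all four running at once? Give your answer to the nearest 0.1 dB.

75.0 dB SPL

Add the sources as powers (linear), then convert back to dB:
L_total = 10·log₁₀(10^(61.2/10) + 10^(59.4/10) + 10^(71.7/10) + 10^(71.7/10)) = 10·log₁₀(31770000) = 75.0 dB SPL.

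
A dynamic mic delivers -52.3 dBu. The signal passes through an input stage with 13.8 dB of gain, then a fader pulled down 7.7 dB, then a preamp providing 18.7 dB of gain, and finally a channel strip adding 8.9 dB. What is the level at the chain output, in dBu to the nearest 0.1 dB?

-18.6 dBu

In dB, series stages simply add:
-52.3 + 13.8 − 7.7 + 18.7 + 8.9 = -18.6 dBu.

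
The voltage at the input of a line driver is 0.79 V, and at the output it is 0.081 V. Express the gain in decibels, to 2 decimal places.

-19.78 dB

Voltage ratio → dB uses the 20·log₁₀ form:
20·log₁₀(0.081/0.79) = 20·log₁₀(0.1025) = -19.78 dB.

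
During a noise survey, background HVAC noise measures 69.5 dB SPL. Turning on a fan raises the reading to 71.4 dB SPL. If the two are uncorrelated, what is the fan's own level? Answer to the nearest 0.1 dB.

Subtract intensities: L_src = 10·log₁₀(10^(L_total/10) − 10^(L_bg/10)).
L_src = 10·log₁₀(10^(71.4/10) − 10^(69.5/10)) = 10·log₁₀(4891000) = 66.9 dB SPL.

66.9 dB SPL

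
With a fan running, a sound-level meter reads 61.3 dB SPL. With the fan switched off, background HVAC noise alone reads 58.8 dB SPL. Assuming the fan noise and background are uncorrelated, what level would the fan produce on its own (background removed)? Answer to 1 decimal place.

57.7 dB SPL

Background correction is a power subtraction:
L_src = 10·log₁₀(10^(61.3/10) − 10^(58.8/10)) = 10·log₁₀(590400) = 57.7 dB SPL.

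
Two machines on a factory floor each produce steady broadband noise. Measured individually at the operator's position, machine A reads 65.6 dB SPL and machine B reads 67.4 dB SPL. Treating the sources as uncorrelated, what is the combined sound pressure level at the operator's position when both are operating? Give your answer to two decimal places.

69.60 dB SPL

Uncorrelated sources add in intensity (power), not in dB.
L_total = 10·log₁₀(10^(65.6/10) + 10^(67.4/10)) = 10·log₁₀(9126000) = 69.60 dB SPL.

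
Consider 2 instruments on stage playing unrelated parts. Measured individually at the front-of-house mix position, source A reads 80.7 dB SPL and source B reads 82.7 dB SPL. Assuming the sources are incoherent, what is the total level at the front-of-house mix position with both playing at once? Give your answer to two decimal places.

Add the sources as powers (linear), then convert back to dB:
L_total = 10·log₁₀(10^(80.7/10) + 10^(82.7/10)) = 10·log₁₀(303700000) = 84.82 dB SPL.

84.82 dB SPL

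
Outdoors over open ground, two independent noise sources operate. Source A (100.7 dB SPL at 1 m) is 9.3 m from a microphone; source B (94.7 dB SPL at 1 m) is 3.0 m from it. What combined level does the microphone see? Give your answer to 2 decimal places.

At the listener: L_A = 100.7 − 20·log₁₀(9.3) = 81.330 dB; L_B = 94.7 − 20·log₁₀(3.0) = 85.158 dB.
Combined: 10·log₁₀(10^(81.330/10)+10^(85.158/10)) = 86.66 dB SPL.

86.66 dB SPL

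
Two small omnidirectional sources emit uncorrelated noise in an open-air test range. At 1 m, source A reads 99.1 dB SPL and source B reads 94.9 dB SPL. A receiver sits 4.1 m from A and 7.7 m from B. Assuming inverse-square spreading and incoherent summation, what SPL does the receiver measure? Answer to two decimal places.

87.29 dB SPL

At the listener: L_A = 99.1 − 20·log₁₀(4.1) = 86.844 dB; L_B = 94.9 − 20·log₁₀(7.7) = 77.170 dB.
Combined: 10·log₁₀(10^(86.844/10)+10^(77.170/10)) = 87.29 dB SPL.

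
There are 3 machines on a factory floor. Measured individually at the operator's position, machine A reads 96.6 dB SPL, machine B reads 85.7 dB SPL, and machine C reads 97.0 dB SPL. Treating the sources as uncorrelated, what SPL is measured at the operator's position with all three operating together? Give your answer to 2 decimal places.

99.98 dB SPL

Incoherent sources sum as intensities:
L_total = 10·log₁₀(10^(96.6/10) + 10^(85.7/10) + 10^(97.0/10)) = 10·log₁₀(9954000000) = 99.98 dB SPL.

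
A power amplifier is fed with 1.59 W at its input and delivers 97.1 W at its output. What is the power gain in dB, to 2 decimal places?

Power is a power quantity, so gain = 10·log₁₀(P_out/P_in).
10·log₁₀(97.1/1.59) = 10·log₁₀(61.07) = 17.86 dB.

17.86 dB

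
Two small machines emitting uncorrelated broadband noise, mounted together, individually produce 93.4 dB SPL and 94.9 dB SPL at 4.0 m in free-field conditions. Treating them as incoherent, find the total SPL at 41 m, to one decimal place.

Combined at 4.0 m: 10·log₁₀(10^(93.4/10)+10^(94.9/10)) = 97.22 dB SPL.
Then apply −20·log₁₀(41/4.0) = -20.21 dB → 77.0 dB SPL.

77.0 dB SPL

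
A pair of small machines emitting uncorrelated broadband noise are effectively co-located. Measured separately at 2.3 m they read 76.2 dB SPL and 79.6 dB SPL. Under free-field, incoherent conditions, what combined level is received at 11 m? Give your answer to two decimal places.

Combined at 2.3 m: 10·log₁₀(10^(76.2/10)+10^(79.6/10)) = 81.235 dB SPL.
Then apply −20·log₁₀(11/2.3) = -13.593 dB → 67.64 dB SPL.

67.64 dB SPL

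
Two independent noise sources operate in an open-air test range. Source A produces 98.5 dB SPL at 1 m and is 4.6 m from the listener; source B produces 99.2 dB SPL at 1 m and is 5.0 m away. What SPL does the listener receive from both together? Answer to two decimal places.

88.24 dB SPL

At the listener: L_A = 98.5 − 20·log₁₀(4.6) = 85.245 dB; L_B = 99.2 − 20·log₁₀(5.0) = 85.221 dB.
Combined: 10·log₁₀(10^(85.245/10)+10^(85.221/10)) = 88.24 dB SPL.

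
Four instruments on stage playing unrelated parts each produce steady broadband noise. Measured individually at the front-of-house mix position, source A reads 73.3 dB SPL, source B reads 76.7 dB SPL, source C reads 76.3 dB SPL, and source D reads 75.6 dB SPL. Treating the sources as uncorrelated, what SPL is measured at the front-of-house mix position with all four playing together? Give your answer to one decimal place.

81.7 dB SPL

Uncorrelated sources add in intensity (power), not in dB.
L_total = 10·log₁₀(10^(73.3/10) + 10^(76.7/10) + 10^(76.3/10) + 10^(75.6/10)) = 10·log₁₀(147100000) = 81.7 dB SPL.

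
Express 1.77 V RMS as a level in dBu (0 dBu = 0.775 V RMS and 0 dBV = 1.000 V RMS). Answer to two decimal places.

+7.17 dBu

dBu = 20·log₁₀(V / 0.775 V).
20·log₁₀(1.77/0.775) = +7.17 dBu.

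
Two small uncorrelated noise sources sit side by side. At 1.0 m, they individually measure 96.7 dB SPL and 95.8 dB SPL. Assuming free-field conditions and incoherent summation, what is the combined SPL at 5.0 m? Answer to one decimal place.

Combined at 1.0 m: 10·log₁₀(10^(96.7/10)+10^(95.8/10)) = 99.28 dB SPL.
Then apply −20·log₁₀(5.0/1.0) = -13.98 dB → 85.3 dB SPL.

85.3 dB SPL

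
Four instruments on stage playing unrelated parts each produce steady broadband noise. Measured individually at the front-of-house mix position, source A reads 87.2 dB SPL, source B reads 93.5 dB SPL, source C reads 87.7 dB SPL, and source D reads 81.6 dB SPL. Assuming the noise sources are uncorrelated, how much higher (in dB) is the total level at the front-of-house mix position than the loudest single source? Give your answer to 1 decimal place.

Add the sources as powers (linear), then convert back to dB:
L_total = 10·log₁₀(10^(87.2/10) + 10^(93.5/10) + 10^(87.7/10) + 10^(81.6/10)) = 95.44 dB SPL.
Excess over the loudest (93.5 dB): 95.44 − 93.5 = 1.9 dB.

1.9 dB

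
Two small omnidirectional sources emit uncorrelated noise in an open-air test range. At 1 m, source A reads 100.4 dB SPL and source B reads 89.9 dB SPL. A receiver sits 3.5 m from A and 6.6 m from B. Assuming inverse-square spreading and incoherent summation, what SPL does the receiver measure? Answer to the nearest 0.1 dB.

At the listener: L_A = 100.4 − 20·log₁₀(3.5) = 89.52 dB; L_B = 89.9 − 20·log₁₀(6.6) = 73.51 dB.
Combined: 10·log₁₀(10^(89.52/10)+10^(73.51/10)) = 89.6 dB SPL.

89.6 dB SPL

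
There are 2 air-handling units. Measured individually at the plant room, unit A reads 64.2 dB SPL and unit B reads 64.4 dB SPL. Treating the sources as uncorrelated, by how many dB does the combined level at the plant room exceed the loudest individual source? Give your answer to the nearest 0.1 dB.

Add the sources as powers (linear), then convert back to dB:
L_total = 10·log₁₀(10^(64.2/10) + 10^(64.4/10)) = 67.31 dB SPL.
Excess over the loudest (64.4 dB): 67.31 − 64.4 = 2.9 dB.

2.9 dB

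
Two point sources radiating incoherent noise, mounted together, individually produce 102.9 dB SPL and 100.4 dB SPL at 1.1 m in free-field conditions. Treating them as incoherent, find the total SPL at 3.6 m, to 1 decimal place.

94.5 dB SPL

Combined at 1.1 m: 10·log₁₀(10^(102.9/10)+10^(100.4/10)) = 104.84 dB SPL.
Then apply −20·log₁₀(3.6/1.1) = -10.30 dB → 94.5 dB SPL.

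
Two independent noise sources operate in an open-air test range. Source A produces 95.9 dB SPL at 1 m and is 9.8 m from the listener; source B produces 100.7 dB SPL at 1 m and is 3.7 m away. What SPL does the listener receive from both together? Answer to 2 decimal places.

89.54 dB SPL

At the listener: L_A = 95.9 − 20·log₁₀(9.8) = 76.075 dB; L_B = 100.7 − 20·log₁₀(3.7) = 89.336 dB.
Combined: 10·log₁₀(10^(76.075/10)+10^(89.336/10)) = 89.54 dB SPL.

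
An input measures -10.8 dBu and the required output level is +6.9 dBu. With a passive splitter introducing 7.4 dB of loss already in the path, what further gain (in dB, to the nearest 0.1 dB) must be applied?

25.1 dB

The required make-up gain is the shortfall in the dB sum.
G = +6.9 − (-10.8) + 7.4 = 25.1 dB.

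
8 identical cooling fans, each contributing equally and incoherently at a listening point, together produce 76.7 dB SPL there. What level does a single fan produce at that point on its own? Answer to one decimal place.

8 equal incoherent sources add 10·log₁₀(8) = 9.03 dB over one source.
L_one = 76.7 − 9.03 = 67.7 dB SPL.

67.7 dB SPL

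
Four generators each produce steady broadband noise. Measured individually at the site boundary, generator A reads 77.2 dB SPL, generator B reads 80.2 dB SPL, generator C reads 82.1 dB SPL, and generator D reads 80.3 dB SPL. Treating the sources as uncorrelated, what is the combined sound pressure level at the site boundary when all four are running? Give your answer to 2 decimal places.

Uncorrelated sources add in intensity (power), not in dB.
L_total = 10·log₁₀(10^(77.2/10) + 10^(80.2/10) + 10^(82.1/10) + 10^(80.3/10)) = 10·log₁₀(426500000) = 86.30 dB SPL.

86.30 dB SPL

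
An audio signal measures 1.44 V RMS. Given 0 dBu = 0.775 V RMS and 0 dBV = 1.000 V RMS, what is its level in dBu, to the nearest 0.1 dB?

dBu = 20·log₁₀(V / 0.775 V).
20·log₁₀(1.44/0.775) = +5.4 dBu.

+5.4 dBu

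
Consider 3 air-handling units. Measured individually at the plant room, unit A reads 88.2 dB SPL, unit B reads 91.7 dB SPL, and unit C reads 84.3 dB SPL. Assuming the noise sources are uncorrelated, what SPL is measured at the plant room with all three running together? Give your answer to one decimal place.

93.8 dB SPL

Incoherent sources sum as intensities:
L_total = 10·log₁₀(10^(88.2/10) + 10^(91.7/10) + 10^(84.3/10)) = 10·log₁₀(2409000000) = 93.8 dB SPL.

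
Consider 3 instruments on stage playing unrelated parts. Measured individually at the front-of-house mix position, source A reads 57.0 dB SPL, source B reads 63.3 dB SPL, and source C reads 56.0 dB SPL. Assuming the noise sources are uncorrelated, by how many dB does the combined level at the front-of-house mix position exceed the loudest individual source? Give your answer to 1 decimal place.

1.5 dB

Add the sources as powers (linear), then convert back to dB:
L_total = 10·log₁₀(10^(57.0/10) + 10^(63.3/10) + 10^(56.0/10)) = 64.82 dB SPL.
Excess over the loudest (63.3 dB): 64.82 − 63.3 = 1.5 dB.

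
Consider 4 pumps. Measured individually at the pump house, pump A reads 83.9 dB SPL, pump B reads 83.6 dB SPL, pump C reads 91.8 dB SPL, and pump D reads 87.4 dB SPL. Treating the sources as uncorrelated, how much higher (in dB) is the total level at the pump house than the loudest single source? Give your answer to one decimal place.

2.2 dB

Uncorrelated sources add in intensity (power), not in dB.
L_total = 10·log₁₀(10^(83.9/10) + 10^(83.6/10) + 10^(91.8/10) + 10^(87.4/10)) = 94.04 dB SPL.
Excess over the loudest (91.8 dB): 94.04 − 91.8 = 2.2 dB.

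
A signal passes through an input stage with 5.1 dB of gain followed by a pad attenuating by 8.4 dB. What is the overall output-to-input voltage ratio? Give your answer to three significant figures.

Net gain = 5.1 + (−8.4) = -3.3 dB.
Voltage ratio = 10^(-3.3/20) = 0.684.

0.684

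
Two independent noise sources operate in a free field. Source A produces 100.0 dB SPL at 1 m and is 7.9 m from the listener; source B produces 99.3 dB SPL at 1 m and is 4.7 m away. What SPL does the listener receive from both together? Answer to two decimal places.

At the listener: L_A = 100.0 − 20·log₁₀(7.9) = 82.047 dB; L_B = 99.3 − 20·log₁₀(4.7) = 85.858 dB.
Combined: 10·log₁₀(10^(82.047/10)+10^(85.858/10)) = 87.37 dB SPL.

87.37 dB SPL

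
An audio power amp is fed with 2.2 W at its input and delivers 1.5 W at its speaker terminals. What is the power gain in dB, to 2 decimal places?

For a power ratio, dB = 10·log₁₀(P₂/P₁).
10·log₁₀(1.5/2.2) = 10·log₁₀(0.6818) = -1.66 dB.

-1.66 dB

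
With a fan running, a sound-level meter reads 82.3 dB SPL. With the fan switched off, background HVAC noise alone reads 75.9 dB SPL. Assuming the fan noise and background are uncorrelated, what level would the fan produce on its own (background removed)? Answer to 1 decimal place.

Subtract intensities: L_src = 10·log₁₀(10^(L_total/10) − 10^(L_bg/10)).
L_src = 10·log₁₀(10^(82.3/10) − 10^(75.9/10)) = 10·log₁₀(130900000) = 81.2 dB SPL.

81.2 dB SPL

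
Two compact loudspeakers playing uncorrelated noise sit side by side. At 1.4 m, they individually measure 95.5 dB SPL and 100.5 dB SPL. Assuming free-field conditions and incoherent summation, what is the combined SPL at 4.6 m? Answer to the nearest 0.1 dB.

Combined at 1.4 m: 10·log₁₀(10^(95.5/10)+10^(100.5/10)) = 101.69 dB SPL.
Then apply −20·log₁₀(4.6/1.4) = -10.33 dB → 91.4 dB SPL.

91.4 dB SPL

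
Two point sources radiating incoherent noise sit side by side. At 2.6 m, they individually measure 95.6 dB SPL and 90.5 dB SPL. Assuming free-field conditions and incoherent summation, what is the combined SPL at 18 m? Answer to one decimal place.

Combined at 2.6 m: 10·log₁₀(10^(95.6/10)+10^(90.5/10)) = 96.77 dB SPL.
Then apply −20·log₁₀(18/2.6) = -16.81 dB → 80.0 dB SPL.

80.0 dB SPL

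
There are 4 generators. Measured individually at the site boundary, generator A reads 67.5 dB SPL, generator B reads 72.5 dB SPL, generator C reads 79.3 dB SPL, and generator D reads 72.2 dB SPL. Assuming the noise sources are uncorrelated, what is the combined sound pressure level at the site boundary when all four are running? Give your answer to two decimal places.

Uncorrelated sources add in intensity (power), not in dB.
L_total = 10·log₁₀(10^(67.5/10) + 10^(72.5/10) + 10^(79.3/10) + 10^(72.2/10)) = 10·log₁₀(125100000) = 80.97 dB SPL.

80.97 dB SPL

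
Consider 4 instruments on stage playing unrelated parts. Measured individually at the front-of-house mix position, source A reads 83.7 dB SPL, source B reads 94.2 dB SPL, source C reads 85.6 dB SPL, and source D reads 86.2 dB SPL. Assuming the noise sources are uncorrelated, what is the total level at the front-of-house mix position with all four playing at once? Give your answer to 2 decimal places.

95.62 dB SPL

Add the sources as powers (linear), then convert back to dB:
L_total = 10·log₁₀(10^(83.7/10) + 10^(94.2/10) + 10^(85.6/10) + 10^(86.2/10)) = 10·log₁₀(3645000000) = 95.62 dB SPL.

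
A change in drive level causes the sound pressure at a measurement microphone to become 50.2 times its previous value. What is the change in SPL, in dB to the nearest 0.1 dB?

34.0 dB

Sound pressure is an amplitude quantity: ΔL = 20·log₁₀(p₂/p₁).
20·log₁₀(50.2) = 34.0 dB.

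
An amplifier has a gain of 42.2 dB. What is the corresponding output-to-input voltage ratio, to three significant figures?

129

Voltage ratio = 10^(dB/20).
10^(42.2/20) = 10^(2.110) = 129.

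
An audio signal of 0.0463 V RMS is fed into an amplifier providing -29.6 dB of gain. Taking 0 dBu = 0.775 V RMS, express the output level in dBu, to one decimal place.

Input level: 20·log₁₀(0.0463/0.775) = -24.47 dBu.
Output: -24.47 − 29.6 = -54.1 dBu.

-54.1 dBu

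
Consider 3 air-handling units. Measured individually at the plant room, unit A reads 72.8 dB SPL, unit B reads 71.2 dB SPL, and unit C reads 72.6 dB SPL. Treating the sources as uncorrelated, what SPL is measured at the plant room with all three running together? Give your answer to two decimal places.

77.03 dB SPL

Add the sources as powers (linear), then convert back to dB:
L_total = 10·log₁₀(10^(72.8/10) + 10^(71.2/10) + 10^(72.6/10)) = 10·log₁₀(50430000) = 77.03 dB SPL.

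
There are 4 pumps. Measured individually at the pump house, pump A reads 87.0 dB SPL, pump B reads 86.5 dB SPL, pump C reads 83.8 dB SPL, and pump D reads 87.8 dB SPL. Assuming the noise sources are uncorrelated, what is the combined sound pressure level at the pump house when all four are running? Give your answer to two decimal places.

Uncorrelated sources add in intensity (power), not in dB.
L_total = 10·log₁₀(10^(87.0/10) + 10^(86.5/10) + 10^(83.8/10) + 10^(87.8/10)) = 10·log₁₀(1790000000) = 92.53 dB SPL.

92.53 dB SPL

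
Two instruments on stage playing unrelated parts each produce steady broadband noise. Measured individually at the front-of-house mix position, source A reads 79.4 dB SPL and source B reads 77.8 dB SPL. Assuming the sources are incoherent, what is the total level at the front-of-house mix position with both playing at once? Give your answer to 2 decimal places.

Incoherent sources sum as intensities:
L_total = 10·log₁₀(10^(79.4/10) + 10^(77.8/10)) = 10·log₁₀(147400000) = 81.68 dB SPL.

81.68 dB SPL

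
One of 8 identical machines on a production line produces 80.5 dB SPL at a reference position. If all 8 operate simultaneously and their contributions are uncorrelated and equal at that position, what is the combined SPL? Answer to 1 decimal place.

89.5 dB SPL

8 equal incoherent sources raise the level by 10·log₁₀(8) = 9.03 dB.
L_total = 80.5 + 9.03 = 89.5 dB SPL.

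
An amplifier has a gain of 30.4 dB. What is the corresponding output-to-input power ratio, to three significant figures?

1100

Power ratio = 10^(dB/10).
10^(30.4/10) = 10^(3.040) = 1100.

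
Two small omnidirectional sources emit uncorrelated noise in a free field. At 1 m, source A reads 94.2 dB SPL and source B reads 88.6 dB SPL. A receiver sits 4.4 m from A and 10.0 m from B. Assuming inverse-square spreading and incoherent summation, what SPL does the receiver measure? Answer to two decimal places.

81.56 dB SPL

At the listener: L_A = 94.2 − 20·log₁₀(4.4) = 81.331 dB; L_B = 88.6 − 20·log₁₀(10.0) = 68.600 dB.
Combined: 10·log₁₀(10^(81.331/10)+10^(68.600/10)) = 81.56 dB SPL.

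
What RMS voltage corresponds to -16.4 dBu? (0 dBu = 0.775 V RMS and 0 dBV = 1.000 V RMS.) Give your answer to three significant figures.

0.117 V

V = 0.775 V × 10^(-16.4/20).
= 0.775 × 0.1514 = 0.117 V.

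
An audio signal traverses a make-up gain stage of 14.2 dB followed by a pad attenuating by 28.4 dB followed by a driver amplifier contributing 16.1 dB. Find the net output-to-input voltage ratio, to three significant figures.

Net gain = 14.2 + (−28.4) + 16.1 = 1.9 dB.
Voltage ratio = 10^(1.9/20) = 1.24.

1.24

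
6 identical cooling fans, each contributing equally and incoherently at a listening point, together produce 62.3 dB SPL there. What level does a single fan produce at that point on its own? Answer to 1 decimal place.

54.5 dB SPL

6 equal incoherent sources add 10·log₁₀(6) = 7.78 dB over one source.
L_one = 62.3 − 7.78 = 54.5 dB SPL.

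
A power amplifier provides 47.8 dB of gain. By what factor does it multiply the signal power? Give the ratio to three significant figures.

Power ratio = 10^(dB/10).
10^(47.8/10) = 10^(4.780) = 60300.

60300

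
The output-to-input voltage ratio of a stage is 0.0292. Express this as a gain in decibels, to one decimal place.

-30.7 dB

Voltage ratio → dB uses the 20·log₁₀ form:
20·log₁₀(0.0292) = -30.7 dB.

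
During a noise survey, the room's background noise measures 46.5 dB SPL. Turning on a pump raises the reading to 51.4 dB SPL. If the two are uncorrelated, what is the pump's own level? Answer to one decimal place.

Background correction is a power subtraction:
L_src = 10·log₁₀(10^(51.4/10) − 10^(46.5/10)) = 10·log₁₀(93370) = 49.7 dB SPL.

49.7 dB SPL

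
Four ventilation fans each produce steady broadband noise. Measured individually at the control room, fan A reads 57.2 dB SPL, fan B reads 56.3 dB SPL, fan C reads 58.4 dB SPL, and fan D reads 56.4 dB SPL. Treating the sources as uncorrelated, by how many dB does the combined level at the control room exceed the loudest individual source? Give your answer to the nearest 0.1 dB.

Add the sources as powers (linear), then convert back to dB:
L_total = 10·log₁₀(10^(57.2/10) + 10^(56.3/10) + 10^(58.4/10) + 10^(56.4/10)) = 63.18 dB SPL.
Excess over the loudest (58.4 dB): 63.18 − 58.4 = 4.8 dB.

4.8 dB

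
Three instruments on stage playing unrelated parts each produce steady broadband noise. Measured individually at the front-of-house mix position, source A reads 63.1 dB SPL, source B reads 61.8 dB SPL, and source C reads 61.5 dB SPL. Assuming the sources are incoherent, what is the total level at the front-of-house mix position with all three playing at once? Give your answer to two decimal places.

Uncorrelated sources add in intensity (power), not in dB.
L_total = 10·log₁₀(10^(63.1/10) + 10^(61.8/10) + 10^(61.5/10)) = 10·log₁₀(4968000) = 66.96 dB SPL.

66.96 dB SPL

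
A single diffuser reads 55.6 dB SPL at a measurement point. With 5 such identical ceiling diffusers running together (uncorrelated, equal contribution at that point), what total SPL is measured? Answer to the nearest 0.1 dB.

5 equal incoherent sources raise the level by 10·log₁₀(5) = 6.99 dB.
L_total = 55.6 + 6.99 = 62.6 dB SPL.

62.6 dB SPL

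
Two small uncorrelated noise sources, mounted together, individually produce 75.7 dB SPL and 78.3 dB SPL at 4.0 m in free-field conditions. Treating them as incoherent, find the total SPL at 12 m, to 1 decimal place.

Combined at 4.0 m: 10·log₁₀(10^(75.7/10)+10^(78.3/10)) = 80.20 dB SPL.
Then apply −20·log₁₀(12/4.0) = -9.54 dB → 70.7 dB SPL.

70.7 dB SPL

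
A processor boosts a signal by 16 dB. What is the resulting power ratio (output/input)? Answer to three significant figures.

39.8

Power ratio = 10^(dB/10).
10^(16/10) = 10^(1.600) = 39.8.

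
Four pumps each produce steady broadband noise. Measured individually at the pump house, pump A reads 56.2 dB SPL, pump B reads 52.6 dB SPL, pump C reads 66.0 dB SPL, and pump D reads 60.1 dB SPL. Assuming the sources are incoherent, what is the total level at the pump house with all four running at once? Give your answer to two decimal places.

67.48 dB SPL

Incoherent sources sum as intensities:
L_total = 10·log₁₀(10^(56.2/10) + 10^(52.6/10) + 10^(66.0/10) + 10^(60.1/10)) = 10·log₁₀(5603000) = 67.48 dB SPL.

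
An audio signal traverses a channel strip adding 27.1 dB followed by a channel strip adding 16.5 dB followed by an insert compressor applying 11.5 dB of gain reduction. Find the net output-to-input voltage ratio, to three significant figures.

40.3

Net gain = 27.1 + 16.5 + (−11.5) = 32.1 dB.
Voltage ratio = 10^(32.1/20) = 40.3.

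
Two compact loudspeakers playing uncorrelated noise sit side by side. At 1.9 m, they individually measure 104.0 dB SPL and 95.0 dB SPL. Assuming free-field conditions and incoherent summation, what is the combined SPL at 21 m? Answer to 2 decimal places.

Combined at 1.9 m: 10·log₁₀(10^(104.0/10)+10^(95.0/10)) = 104.515 dB SPL.
Then apply −20·log₁₀(21/1.9) = -20.869 dB → 83.65 dB SPL.

83.65 dB SPL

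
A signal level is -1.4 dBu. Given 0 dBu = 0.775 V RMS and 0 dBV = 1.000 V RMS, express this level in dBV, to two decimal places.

-3.61 dBV

The offset between the scales is 20·log₁₀(0.775/1.000) = −2.214 dB.
So dBV = -1.4 − 2.214 = -3.61 dBV.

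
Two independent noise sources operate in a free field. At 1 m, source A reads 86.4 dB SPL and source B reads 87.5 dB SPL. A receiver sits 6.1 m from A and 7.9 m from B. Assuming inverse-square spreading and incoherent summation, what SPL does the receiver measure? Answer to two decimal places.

73.17 dB SPL

At the listener: L_A = 86.4 − 20·log₁₀(6.1) = 70.693 dB; L_B = 87.5 − 20·log₁₀(7.9) = 69.547 dB.
Combined: 10·log₁₀(10^(70.693/10)+10^(69.547/10)) = 73.17 dB SPL.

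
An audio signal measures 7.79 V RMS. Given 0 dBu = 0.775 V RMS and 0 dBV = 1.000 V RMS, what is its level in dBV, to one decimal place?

dBV = 20·log₁₀(V / 1.000 V).
20·log₁₀(7.79/1.000) = +17.8 dBV.

+17.8 dBV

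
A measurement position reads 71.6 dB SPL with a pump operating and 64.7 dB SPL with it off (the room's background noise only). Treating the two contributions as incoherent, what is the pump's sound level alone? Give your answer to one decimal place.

70.6 dB SPL

Background correction is a power subtraction:
L_src = 10·log₁₀(10^(71.6/10) − 10^(64.7/10)) = 10·log₁₀(11500000) = 70.6 dB SPL.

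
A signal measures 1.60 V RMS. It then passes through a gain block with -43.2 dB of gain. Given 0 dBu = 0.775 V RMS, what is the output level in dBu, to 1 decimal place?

Input level: 20·log₁₀(1.60/0.775) = 6.30 dBu.
Output: 6.30 − 43.2 = -36.9 dBu.

-36.9 dBu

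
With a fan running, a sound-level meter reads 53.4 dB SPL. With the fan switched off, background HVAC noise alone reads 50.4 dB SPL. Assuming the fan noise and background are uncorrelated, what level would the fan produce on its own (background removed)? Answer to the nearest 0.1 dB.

Subtract intensities: L_src = 10·log₁₀(10^(L_total/10) − 10^(L_bg/10)).
L_src = 10·log₁₀(10^(53.4/10) − 10^(50.4/10)) = 10·log₁₀(109100) = 50.4 dB SPL.

50.4 dB SPL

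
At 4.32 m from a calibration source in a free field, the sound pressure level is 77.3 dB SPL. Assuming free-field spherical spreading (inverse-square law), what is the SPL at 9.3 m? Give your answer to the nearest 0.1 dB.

For a point source in a free field, ΔL = −20·log₁₀(d₂/d₁).
ΔL = −20·log₁₀(9.3/4.32) = -6.66 dB, so L₂ = 77.3 + (-6.66) = 70.6 dB SPL.

70.6 dB SPL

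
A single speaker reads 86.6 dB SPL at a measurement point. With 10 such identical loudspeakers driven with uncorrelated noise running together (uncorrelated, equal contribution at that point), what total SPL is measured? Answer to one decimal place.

10 equal incoherent sources raise the level by 10·log₁₀(10) = 10.00 dB.
L_total = 86.6 + 10.00 = 96.6 dB SPL.

96.6 dB SPL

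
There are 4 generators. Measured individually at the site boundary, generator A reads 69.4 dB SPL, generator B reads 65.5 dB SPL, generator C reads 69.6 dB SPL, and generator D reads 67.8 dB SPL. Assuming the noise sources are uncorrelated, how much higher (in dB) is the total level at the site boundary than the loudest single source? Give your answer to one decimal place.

4.8 dB

Add the sources as powers (linear), then convert back to dB:
L_total = 10·log₁₀(10^(69.4/10) + 10^(65.5/10) + 10^(69.6/10) + 10^(67.8/10)) = 74.38 dB SPL.
Excess over the loudest (69.6 dB): 74.38 − 69.6 = 4.8 dB.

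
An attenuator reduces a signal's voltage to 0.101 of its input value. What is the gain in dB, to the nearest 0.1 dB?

Voltage ratio → dB uses the 20·log₁₀ form:
20·log₁₀(0.101) = -19.9 dB.

-19.9 dB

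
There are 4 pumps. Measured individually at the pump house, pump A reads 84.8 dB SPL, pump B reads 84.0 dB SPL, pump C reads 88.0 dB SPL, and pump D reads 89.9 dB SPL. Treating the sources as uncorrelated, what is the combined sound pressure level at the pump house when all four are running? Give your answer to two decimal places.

Add the sources as powers (linear), then convert back to dB:
L_total = 10·log₁₀(10^(84.8/10) + 10^(84.0/10) + 10^(88.0/10) + 10^(89.9/10)) = 10·log₁₀(2161000000) = 93.35 dB SPL.

93.35 dB SPL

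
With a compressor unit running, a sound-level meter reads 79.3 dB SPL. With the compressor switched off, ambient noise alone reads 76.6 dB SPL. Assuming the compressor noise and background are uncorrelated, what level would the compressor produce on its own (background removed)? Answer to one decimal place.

Background correction is a power subtraction:
L_src = 10·log₁₀(10^(79.3/10) − 10^(76.6/10)) = 10·log₁₀(39400000) = 76.0 dB SPL.

76.0 dB SPL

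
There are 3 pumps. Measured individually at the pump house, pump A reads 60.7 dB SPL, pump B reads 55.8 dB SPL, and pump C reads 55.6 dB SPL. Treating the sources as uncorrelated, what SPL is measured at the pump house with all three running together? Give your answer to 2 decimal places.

62.83 dB SPL

Add the sources as powers (linear), then convert back to dB:
L_total = 10·log₁₀(10^(60.7/10) + 10^(55.8/10) + 10^(55.6/10)) = 10·log₁₀(1918000) = 62.83 dB SPL.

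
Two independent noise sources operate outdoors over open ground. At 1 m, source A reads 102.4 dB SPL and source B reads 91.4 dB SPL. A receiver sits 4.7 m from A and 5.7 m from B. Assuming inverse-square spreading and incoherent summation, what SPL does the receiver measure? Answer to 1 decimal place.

At the listener: L_A = 102.4 − 20·log₁₀(4.7) = 88.96 dB; L_B = 91.4 − 20·log₁₀(5.7) = 76.28 dB.
Combined: 10·log₁₀(10^(88.96/10)+10^(76.28/10)) = 89.2 dB SPL.

89.2 dB SPL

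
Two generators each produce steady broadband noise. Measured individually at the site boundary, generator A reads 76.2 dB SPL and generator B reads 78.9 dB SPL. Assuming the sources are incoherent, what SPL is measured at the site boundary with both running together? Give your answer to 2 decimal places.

80.77 dB SPL

Incoherent sources sum as intensities:
L_total = 10·log₁₀(10^(76.2/10) + 10^(78.9/10)) = 10·log₁₀(119300000) = 80.77 dB SPL.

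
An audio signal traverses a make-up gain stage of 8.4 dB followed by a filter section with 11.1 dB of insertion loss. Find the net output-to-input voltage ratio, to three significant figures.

0.733

Net gain = 8.4 + (−11.1) = -2.7 dB.
Voltage ratio = 10^(-2.7/20) = 0.733.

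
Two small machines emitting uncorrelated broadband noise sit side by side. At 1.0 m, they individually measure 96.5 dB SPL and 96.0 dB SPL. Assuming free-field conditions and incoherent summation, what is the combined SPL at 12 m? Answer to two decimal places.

Combined at 1.0 m: 10·log₁₀(10^(96.5/10)+10^(96.0/10)) = 99.267 dB SPL.
Then apply −20·log₁₀(12/1.0) = -21.584 dB → 77.68 dB SPL.

77.68 dB SPL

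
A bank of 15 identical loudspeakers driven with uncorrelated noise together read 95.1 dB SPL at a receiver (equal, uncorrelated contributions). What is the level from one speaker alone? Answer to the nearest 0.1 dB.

83.3 dB SPL

15 equal incoherent sources add 10·log₁₀(15) = 11.76 dB over one source.
L_one = 95.1 − 11.76 = 83.3 dB SPL.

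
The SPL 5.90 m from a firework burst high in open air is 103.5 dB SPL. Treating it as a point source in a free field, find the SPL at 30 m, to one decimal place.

Free-field point source: level drops by 20·log₁₀ of the distance ratio.
ΔL = −20·log₁₀(30/5.90) = -14.13 dB, so L₂ = 103.5 + (-14.13) = 89.4 dB SPL.

89.4 dB SPL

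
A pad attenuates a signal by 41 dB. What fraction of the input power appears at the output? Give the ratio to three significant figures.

0.0000794

Power ratio = 10^(dB/10).
10^(-41/10) = 10^(-4.100) = 0.0000794.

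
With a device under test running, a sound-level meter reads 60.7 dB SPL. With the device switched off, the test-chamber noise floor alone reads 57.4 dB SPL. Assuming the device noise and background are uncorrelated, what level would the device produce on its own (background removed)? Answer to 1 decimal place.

58.0 dB SPL

Remove the background by subtracting linear intensities:
L_src = 10·log₁₀(10^(60.7/10) − 10^(57.4/10)) = 10·log₁₀(625400) = 58.0 dB SPL.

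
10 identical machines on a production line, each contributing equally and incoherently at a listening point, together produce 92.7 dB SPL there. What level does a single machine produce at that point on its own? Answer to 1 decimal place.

10 equal incoherent sources add 10·log₁₀(10) = 10.00 dB over one source.
L_one = 92.7 − 10.00 = 82.7 dB SPL.

82.7 dB SPL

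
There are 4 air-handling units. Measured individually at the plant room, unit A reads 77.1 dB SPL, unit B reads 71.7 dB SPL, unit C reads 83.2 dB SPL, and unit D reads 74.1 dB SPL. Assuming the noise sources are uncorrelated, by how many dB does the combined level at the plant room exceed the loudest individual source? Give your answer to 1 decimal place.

1.6 dB

Add the sources as powers (linear), then convert back to dB:
L_total = 10·log₁₀(10^(77.1/10) + 10^(71.7/10) + 10^(83.2/10) + 10^(74.1/10)) = 84.78 dB SPL.
Excess over the loudest (83.2 dB): 84.78 − 83.2 = 1.6 dB.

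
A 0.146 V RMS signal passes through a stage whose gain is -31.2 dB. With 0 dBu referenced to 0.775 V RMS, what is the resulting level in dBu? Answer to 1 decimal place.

-45.7 dBu

Input level: 20·log₁₀(0.146/0.775) = -14.50 dBu.
Output: -14.50 − 31.2 = -45.7 dBu.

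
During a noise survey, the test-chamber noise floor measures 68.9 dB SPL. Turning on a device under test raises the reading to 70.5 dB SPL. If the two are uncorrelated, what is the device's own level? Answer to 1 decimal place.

Remove the background by subtracting linear intensities:
L_src = 10·log₁₀(10^(70.5/10) − 10^(68.9/10)) = 10·log₁₀(3458000) = 65.4 dB SPL.

65.4 dB SPL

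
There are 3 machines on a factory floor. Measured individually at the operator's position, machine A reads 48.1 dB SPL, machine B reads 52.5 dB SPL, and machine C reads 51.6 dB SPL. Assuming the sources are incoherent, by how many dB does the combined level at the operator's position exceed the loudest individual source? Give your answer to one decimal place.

3.4 dB

Incoherent sources sum as intensities:
L_total = 10·log₁₀(10^(48.1/10) + 10^(52.5/10) + 10^(51.6/10)) = 55.88 dB SPL.
Excess over the loudest (52.5 dB): 55.88 − 52.5 = 3.4 dB.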